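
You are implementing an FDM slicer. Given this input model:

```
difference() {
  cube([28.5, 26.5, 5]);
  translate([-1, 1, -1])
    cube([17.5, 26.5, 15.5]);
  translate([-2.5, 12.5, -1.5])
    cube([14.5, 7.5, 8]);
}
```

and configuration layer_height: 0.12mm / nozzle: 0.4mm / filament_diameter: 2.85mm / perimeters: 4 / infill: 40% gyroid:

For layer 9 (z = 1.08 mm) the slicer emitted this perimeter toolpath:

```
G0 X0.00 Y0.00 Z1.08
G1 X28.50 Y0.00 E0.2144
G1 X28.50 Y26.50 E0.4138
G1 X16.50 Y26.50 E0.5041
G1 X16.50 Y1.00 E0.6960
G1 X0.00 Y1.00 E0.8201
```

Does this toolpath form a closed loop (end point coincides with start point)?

no

Start point (G0): (0.00, 0.00). End point (last G1): the path does not return to the start — open.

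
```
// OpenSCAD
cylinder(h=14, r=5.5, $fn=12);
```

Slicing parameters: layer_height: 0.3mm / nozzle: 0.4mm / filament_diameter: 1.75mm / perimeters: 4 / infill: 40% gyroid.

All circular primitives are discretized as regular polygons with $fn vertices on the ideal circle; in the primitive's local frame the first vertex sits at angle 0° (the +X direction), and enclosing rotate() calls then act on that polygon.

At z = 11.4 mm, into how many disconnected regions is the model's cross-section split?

1

At z = 11.4 mm: the cylinder: section is a regular 12-gon, circumradius r=5.5. The result has 1 disconnected region.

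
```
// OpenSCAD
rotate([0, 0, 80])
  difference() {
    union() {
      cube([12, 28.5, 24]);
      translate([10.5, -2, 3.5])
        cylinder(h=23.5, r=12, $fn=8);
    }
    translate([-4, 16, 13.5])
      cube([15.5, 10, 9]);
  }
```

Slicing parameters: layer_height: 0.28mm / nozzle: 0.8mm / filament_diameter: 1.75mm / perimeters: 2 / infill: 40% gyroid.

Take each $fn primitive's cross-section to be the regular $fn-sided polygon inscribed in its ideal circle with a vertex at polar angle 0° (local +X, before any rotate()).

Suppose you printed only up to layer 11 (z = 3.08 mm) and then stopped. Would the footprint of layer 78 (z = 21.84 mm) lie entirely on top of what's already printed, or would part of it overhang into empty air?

part overhangs

Compare the two slices. At z = 3.08: the cube is present — its section is the full 12×28.5 rectangle (area 342.00 mm²); the cylinder at (10.5, -2) does not reach this height (z outside [3.5, 27]); Taking the union: only the 12×28.5 cube is present, so the union is just that shape — area = 342.00 mm²; the cube at (-4, 16) does not reach this height (z outside [13.5, 22.5]); After the difference (first − rest): none of the subtracted shapes is present at this height, so the result so far is unchanged — area = 342.00 mm²; (rotated 80° about Z; rotation is an isometry so areas/perimeters/island counts are preserved). At z = 21.84: the 12×28.5 cube contributes its full rectangle (area 342.00 mm²); the r=12 cylinder at (10.5, -2) gives a regular 8-gon of circumradius 12 (constant along its height) (area = (8/2)·12.000²·sin(360°/8) = 407.29 mm²); Combining (union): the regions partially overlap — summed areas 749.29 mm² minus the doubly-counted overlap 92.64 mm² gives 656.65 mm² — area = 656.65 mm²; the cube at (-4, 16) (footprint 15.5×10) is included at this height (area 155.00 mm²); Taking the first minus the rest: starting from that combined region (656.65 mm²), the 15.5×10 cube at (-4, 16) partially overlaps it — only the 115.00 mm² overlap (of its 155.00 mm²) is removed, clipping the outline — area = 541.65 mm²; (rotated 80° about Z; rotation is an isometry so areas/perimeters/island counts are preserved). Checking containment: at z = 21.84 the cross-section extends beyond the z = 3.08 cross-section by about 314.65 mm².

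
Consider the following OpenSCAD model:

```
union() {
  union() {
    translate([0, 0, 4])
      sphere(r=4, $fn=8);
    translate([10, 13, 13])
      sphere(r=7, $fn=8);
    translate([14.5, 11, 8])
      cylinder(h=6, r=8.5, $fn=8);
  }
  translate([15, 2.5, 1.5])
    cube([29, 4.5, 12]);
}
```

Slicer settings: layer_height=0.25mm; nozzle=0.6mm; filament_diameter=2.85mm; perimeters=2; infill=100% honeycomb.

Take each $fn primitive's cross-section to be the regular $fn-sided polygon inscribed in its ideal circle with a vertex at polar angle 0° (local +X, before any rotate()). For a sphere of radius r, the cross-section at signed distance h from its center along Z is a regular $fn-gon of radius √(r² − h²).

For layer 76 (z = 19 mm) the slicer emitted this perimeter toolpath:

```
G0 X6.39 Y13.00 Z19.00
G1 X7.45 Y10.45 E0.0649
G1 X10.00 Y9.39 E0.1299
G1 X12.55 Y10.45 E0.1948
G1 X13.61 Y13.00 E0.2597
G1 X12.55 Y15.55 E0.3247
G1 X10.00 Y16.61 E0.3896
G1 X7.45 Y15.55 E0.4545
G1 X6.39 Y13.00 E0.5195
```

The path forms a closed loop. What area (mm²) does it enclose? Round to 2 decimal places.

Apply the shoelace formula to the sequence of (X, Y) vertices; enclosed area = 36.82 mm².

36.82 mm²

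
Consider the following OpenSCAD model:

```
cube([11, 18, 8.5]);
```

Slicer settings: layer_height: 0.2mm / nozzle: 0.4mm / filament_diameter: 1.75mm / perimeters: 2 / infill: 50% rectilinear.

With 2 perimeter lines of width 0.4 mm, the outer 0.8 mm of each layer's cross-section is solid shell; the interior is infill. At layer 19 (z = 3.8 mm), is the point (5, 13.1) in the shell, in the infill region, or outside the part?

infill

At z = 3.8 mm: the cube (footprint 11×18) is included at this height. Overall, the cross-section is a single solid region. The nearest boundary edge runs (11.00, 18.00)→(0.00, 18.00); distance from the point to it = 4.90 mm. The point is inside the cross-section and 4.90 mm from the nearest boundary — more than the 0.8 mm shell width (2 × 0.4), so it's in the infill interior.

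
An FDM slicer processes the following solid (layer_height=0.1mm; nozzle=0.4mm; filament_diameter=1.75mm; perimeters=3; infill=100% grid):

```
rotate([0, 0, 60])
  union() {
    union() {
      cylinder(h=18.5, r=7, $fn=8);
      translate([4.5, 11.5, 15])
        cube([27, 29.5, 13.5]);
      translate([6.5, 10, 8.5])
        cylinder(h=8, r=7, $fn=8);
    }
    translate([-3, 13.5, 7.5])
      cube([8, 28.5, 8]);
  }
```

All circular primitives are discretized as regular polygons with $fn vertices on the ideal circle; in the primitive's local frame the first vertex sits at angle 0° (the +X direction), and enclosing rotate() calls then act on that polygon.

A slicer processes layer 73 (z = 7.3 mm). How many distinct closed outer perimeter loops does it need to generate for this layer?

1

At z = 7.3 mm: the r=7 cylinder gives a regular 8-gon of circumradius 7 (constant along its height); the cube at (4.5, 11.5) is absent (z outside [15, 28.5]); the cylinder at (6.5, 10) does not reach this height (z outside [8.5, 16.5]); Taking the union: only the r=7 cylinder is present, so the union is just that shape — 1 connected region; the cube at (-3, 13.5) is absent (z outside [7.5, 15.5]); Taking the union: only that combined region is present, so the union is just that shape — 1 connected region; (rotated 60° about Z; rotation is an isometry so areas/perimeters/island counts are preserved). The result has 1 disconnected region.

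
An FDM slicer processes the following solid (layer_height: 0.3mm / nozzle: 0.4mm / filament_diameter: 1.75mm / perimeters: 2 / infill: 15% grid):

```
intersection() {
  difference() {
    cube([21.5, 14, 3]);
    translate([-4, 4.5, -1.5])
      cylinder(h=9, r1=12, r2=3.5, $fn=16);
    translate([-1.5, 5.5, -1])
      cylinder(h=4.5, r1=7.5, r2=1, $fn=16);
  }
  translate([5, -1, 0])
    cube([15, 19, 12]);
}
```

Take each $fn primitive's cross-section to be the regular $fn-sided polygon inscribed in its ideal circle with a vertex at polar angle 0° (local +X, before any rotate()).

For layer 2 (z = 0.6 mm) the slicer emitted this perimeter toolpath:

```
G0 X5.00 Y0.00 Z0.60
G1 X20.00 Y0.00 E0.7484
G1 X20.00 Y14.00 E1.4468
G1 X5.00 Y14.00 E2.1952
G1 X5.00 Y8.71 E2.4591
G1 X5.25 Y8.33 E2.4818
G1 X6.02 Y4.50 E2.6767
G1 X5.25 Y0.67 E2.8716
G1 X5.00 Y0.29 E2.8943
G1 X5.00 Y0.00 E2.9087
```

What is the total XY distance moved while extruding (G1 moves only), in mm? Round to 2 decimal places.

58.30 mm

Sum the Euclidean lengths of each G1 segment: total = 58.30 mm.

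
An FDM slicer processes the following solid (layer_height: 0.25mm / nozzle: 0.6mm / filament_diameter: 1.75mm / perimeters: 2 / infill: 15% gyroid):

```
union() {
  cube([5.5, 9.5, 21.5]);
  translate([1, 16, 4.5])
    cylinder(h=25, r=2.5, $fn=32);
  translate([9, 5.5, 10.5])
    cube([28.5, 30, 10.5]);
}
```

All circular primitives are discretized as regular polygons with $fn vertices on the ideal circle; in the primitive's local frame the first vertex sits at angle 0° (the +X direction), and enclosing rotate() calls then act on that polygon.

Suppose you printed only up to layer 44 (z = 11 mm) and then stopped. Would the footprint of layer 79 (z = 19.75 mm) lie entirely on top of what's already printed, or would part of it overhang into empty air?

entirely on top

Compare the two slices. At z = 11: the cube (footprint 5.5×9.5) is included at this height (area 52.25 mm²); the r=2.5 cylinder at (1, 16) contributes a regular 32-gon of circumradius 2.5 (area = (32/2)·2.500²·sin(360°/32) = 19.51 mm²); the cube at (9, 5.5) is present — its section is the full 28.5×30 rectangle (area 855.00 mm²); Combining (union): the 3 present regions are separate (no shared area or edge), so areas and boundary lengths simply add and each stays a separate island — area = 926.76 mm². At z = 19.75: the 5.5×9.5 cube contributes its full rectangle (area 52.25 mm²); the r=2.5 cylinder at (1, 16) contributes a regular 32-gon of circumradius 2.5 (area = (32/2)·2.500²·sin(360°/32) = 19.51 mm²); the 28.5×30 cube at (9, 5.5) contributes its full rectangle (area 855.00 mm²); Merging all regions: the 3 present regions are separate (no shared area or edge), so areas and boundary lengths simply add and each stays a separate island — area = 926.76 mm². Checking containment: the cross-section at z = 19.75 is a subset of the cross-section at z = 11.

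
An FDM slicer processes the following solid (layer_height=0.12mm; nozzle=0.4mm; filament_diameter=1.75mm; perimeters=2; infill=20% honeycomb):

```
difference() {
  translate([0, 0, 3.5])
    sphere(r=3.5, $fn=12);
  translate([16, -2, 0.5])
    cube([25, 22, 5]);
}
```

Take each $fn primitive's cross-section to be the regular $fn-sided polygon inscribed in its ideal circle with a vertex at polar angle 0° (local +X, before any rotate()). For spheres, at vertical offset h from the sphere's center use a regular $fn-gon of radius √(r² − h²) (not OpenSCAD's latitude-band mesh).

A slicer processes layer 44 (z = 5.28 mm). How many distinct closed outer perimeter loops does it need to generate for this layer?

1

At z = 5.28 mm: the sphere: section is a regular 12-gon, circumradius = √(r²−h²) = √(3.5²−1.78²) = 3.014; the 25×22 cube at (16, -2) contributes its full rectangle; Taking the first minus the rest: starting from the r=3.5 sphere, the 25×22 cube at (16, -2) misses the remaining region (no effect) — 1 connected region. The result has 1 disconnected region.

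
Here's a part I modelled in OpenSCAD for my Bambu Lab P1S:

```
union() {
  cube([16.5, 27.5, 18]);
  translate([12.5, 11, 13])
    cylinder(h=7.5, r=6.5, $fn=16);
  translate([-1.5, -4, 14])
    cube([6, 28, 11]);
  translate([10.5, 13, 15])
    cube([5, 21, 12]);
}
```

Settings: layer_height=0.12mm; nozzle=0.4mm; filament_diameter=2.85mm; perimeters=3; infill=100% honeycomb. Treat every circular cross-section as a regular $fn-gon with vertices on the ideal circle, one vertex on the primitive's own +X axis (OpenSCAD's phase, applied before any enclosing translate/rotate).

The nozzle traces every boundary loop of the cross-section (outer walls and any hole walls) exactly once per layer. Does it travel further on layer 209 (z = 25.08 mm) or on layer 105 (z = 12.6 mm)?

layer 105 (z = 12.6 mm)

Layer 209 (z = 25.08): the cube is absent (z outside [0, 18]); the cylinder at (12.5, 11) does not reach this height (z outside [13, 20.5]); the cube at (-1.5, -4) is not intersected at this z (z outside [14, 25]); the cube at (10.5, 13) (footprint 5×21) is included at this height (perimeter 52.00 mm); Combining (union): only the 5×21 cube at (10.5, 13) is present, so the union is just that shape — boundary = 52.00 mm. So its perimeter = 52.00 mm. Layer 105 (z = 12.6): the cube is present — its section is the full 16.5×27.5 rectangle (perimeter 88.00 mm); the cylinder at (12.5, 11) is absent (z outside [13, 20.5]); the cube at (-1.5, -4) is absent (z outside [14, 25]); the cube at (10.5, 13) is absent (z outside [15, 27]); Taking the union: only the 16.5×27.5 cube is present, so the union is just that shape — boundary = 88.00 mm. So its perimeter = 88.00 mm. Layer 105 is larger (88.00 vs 52.00 mm).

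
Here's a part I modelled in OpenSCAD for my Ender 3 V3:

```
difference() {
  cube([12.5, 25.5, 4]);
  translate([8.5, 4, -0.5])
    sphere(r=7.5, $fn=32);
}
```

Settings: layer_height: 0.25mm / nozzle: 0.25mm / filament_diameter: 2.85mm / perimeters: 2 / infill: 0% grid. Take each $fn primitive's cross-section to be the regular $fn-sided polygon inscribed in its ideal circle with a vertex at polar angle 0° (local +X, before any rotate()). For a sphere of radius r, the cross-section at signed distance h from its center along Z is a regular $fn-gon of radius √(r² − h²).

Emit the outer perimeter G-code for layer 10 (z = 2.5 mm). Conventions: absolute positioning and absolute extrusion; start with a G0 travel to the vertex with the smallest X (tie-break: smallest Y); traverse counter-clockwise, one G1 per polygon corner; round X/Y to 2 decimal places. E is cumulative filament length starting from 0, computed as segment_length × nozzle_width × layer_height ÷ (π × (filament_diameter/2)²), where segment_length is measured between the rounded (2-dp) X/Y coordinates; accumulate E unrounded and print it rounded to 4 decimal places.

G0 X0.00 Y0.00 Z2.50
G1 X2.93 Y0.00 E0.0287
G1 X2.78 Y0.18 E0.0310
G1 X2.15 Y1.37 E0.0442
G1 X1.76 Y2.66 E0.0574
G1 X1.63 Y4.00 E0.0706
G1 X1.76 Y5.34 E0.0838
G1 X2.15 Y6.63 E0.0970
G1 X2.78 Y7.82 E0.1102
G1 X3.64 Y8.86 E0.1234
G1 X4.68 Y9.72 E0.1366
G1 X5.87 Y10.35 E0.1498
G1 X7.16 Y10.74 E0.1630
G1 X8.50 Y10.87 E0.1762
G1 X9.84 Y10.74 E0.1894
G1 X11.13 Y10.35 E0.2026
G1 X12.32 Y9.72 E0.2158
G1 X12.50 Y9.57 E0.2181
G1 X12.50 Y25.50 E0.3741
G1 X0.00 Y25.50 E0.4966
G1 X0.00 Y0.00 E0.7464

At z = 2.5 mm: the cube is present — its section is the full 12.5×25.5 rectangle; the r=7.5 sphere at (8.5, 4) slices to a regular 32-gon of circumradius 6.874 (√(r²−h²) with h=3 from center); Taking the first minus the rest: starting from the 12.5×25.5 cube, the r=7.5 sphere at (8.5, 4) partially overlaps it — only the 104.40 mm² overlap (of its 147.49 mm²) is removed, clipping the outline — 1 connected region. The outline is a single polygon with 20 vertices. Extrusion per mm of travel: 0.25 × 0.25 / (π × 1.425²) = 0.009797. Accumulating E over each segment gives final E = 0.7464.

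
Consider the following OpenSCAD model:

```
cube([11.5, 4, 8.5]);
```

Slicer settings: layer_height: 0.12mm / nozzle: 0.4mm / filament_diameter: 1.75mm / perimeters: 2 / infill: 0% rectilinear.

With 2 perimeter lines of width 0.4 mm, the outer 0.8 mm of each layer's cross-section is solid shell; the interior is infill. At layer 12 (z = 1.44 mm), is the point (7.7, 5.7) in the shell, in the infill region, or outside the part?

outside

At z = 1.44 mm: the cube (footprint 11.5×4) is included at this height. Overall, the cross-section is a single solid region. The nearest boundary edge runs (11.50, 4.00)→(0.00, 4.00); distance from the point to it = 1.70 mm. The point is not inside any of the regions above, so it lies outside the cross-section (1.70 mm from the nearest boundary).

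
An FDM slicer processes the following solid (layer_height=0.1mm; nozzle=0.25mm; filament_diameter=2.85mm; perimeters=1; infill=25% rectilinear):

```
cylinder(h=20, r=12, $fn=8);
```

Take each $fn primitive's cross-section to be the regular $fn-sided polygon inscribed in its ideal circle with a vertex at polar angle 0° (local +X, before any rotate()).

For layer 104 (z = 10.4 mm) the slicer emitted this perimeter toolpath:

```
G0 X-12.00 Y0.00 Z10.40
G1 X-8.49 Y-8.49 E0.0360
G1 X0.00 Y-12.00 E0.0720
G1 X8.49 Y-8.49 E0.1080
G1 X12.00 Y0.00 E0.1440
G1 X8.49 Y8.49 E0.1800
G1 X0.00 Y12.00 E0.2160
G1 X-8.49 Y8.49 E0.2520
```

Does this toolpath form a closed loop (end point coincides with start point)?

no

Start point (G0): (-12.00, 0.00). End point (last G1): the path does not return to the start — open.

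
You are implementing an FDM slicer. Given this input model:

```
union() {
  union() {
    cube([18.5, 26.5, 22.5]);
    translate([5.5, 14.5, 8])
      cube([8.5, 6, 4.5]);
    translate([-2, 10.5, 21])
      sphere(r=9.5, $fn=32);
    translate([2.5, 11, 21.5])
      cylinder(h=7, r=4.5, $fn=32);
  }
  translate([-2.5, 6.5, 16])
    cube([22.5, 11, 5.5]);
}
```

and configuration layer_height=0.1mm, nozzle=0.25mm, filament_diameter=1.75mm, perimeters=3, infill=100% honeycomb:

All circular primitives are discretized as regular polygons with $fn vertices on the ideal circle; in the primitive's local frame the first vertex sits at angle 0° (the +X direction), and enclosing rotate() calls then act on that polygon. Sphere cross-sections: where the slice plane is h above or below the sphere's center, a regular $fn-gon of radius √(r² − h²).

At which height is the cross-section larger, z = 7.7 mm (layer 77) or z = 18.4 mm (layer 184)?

Layer 77 (z = 7.7): the cube is present — its section is the full 18.5×26.5 rectangle (area 490.25 mm²); the cube at (5.5, 14.5) is absent (z outside [8, 12.5]); the sphere at (-2, 10.5) does not reach this height (|z−center|=13.300 > r=9.5); the cylinder at (2.5, 11) does not reach this height (z outside [21.5, 28.5]); Merging all regions: only the 18.5×26.5 cube is present, so the union is just that shape — area = 490.25 mm²; the cube at (-2.5, 6.5) is not intersected at this z (z outside [16, 21.5]); Merging all regions: only that combined region is present, so the union is just that shape — area = 490.25 mm². So its area = 490.25 mm². Layer 184 (z = 18.4): the 18.5×26.5 cube contributes its full rectangle (area 490.25 mm²); the cube at (5.5, 14.5) does not reach this height (z outside [8, 12.5]); the r=9.5 sphere at (-2, 10.5) slices to a regular 32-gon of circumradius 9.137 (√(r²−h²) with h=2.6 from center) (area = (32/2)·9.137²·sin(360°/32) = 260.61 mm²); the cylinder at (2.5, 11) is not intersected at this z (z outside [21.5, 28.5]); Combining (union): the regions partially overlap — summed areas 750.86 mm² minus the doubly-counted overlap 94.16 mm² gives 656.70 mm² — area = 656.70 mm²; the 22.5×11 cube at (-2.5, 6.5) contributes its full rectangle (area 247.50 mm²); Merging all regions: the regions partially overlap — summed areas 904.20 mm² minus the doubly-counted overlap 231.00 mm² gives 673.20 mm² — area = 673.20 mm². So its area = 673.20 mm². Layer 184 is larger (673.20 vs 490.25 mm²).

layer 184 (z = 18.4 mm)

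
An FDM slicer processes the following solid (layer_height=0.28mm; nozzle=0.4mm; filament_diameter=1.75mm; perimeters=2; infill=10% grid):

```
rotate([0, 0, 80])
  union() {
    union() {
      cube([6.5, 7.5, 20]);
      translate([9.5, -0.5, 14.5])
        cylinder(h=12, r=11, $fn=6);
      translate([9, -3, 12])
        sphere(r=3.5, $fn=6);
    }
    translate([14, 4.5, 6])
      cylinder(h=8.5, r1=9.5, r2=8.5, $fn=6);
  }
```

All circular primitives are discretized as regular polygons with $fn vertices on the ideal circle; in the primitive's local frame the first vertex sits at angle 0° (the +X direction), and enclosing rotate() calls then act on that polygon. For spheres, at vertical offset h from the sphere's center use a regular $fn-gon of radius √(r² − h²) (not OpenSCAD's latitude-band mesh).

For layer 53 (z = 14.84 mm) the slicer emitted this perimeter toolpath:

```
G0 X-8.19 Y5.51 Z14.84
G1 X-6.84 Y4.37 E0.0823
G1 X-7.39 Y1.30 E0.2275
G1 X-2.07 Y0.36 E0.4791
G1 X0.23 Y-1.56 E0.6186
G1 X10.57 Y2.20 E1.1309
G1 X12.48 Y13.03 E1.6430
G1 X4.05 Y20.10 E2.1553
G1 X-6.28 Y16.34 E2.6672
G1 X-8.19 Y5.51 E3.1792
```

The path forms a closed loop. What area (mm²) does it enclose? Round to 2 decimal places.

Apply the shoelace formula to the sequence of (X, Y) vertices; enclosed area = 322.72 mm².

322.72 mm²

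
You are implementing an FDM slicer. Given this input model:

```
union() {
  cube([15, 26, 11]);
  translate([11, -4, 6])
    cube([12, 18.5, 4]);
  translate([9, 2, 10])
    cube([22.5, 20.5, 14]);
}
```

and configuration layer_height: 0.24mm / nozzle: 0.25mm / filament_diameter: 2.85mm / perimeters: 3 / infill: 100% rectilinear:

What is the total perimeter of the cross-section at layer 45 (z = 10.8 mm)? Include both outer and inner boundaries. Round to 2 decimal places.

At z = 10.8 mm: the cube is present — its section is the full 15×26 rectangle (perimeter 82.00 mm); the cube at (11, -4) is not intersected at this z (z outside [6, 10]); the cube at (9, 2) is present — its section is the full 22.5×20.5 rectangle (perimeter 86.00 mm); Taking the union: the regions partially overlap (shared area 123.00 mm²), so the edge portions inside another operand are dropped and the merged outline is re-measured after clipping — boundary = 115.00 mm. Overall, the cross-section is a single solid region. Total boundary length (outer) = 115.00 mm.

115.00 mm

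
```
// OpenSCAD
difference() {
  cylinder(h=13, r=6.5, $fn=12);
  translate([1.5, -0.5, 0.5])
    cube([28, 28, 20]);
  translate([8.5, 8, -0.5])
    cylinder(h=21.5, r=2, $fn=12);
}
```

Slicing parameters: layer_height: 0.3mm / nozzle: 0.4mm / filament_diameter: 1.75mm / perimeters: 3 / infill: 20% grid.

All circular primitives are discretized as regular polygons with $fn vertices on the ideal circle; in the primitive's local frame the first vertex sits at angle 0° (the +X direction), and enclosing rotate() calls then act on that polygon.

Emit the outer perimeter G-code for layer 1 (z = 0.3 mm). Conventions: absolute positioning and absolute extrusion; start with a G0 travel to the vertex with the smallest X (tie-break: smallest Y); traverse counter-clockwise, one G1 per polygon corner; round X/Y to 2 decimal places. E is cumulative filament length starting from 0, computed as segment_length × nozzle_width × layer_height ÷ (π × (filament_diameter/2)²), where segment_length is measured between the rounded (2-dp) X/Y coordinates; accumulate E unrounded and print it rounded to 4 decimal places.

G0 X-6.50 Y0.00 Z0.30
G1 X-5.63 Y-3.25 E0.1679
G1 X-3.25 Y-5.63 E0.3358
G1 X0.00 Y-6.50 E0.5036
G1 X3.25 Y-5.63 E0.6715
G1 X5.63 Y-3.25 E0.8394
G1 X6.50 Y0.00 E1.0073
G1 X5.63 Y3.25 E1.1751
G1 X3.25 Y5.63 E1.3430
G1 X0.00 Y6.50 E1.5109
G1 X-3.25 Y5.63 E1.6787
G1 X-5.63 Y3.25 E1.8467
G1 X-6.50 Y0.00 E2.0145

At z = 0.3 mm: the r=6.5 cylinder gives a regular 12-gon of circumradius 6.5 (constant along its height); the cube at (1.5, -0.5) does not reach this height (z outside [0.5, 20.5]); the r=2 cylinder at (8.5, 8) gives a regular 12-gon of circumradius 2 (constant along its height); After the difference (first − rest): starting from the r=6.5 cylinder, the r=2 cylinder at (8.5, 8) misses the remaining region (no effect) — 1 connected region. The outline is a single polygon with 12 vertices. Extrusion per mm of travel: 0.4 × 0.3 / (π × 0.875²) = 0.049890. Accumulating E over each segment gives final E = 2.0145.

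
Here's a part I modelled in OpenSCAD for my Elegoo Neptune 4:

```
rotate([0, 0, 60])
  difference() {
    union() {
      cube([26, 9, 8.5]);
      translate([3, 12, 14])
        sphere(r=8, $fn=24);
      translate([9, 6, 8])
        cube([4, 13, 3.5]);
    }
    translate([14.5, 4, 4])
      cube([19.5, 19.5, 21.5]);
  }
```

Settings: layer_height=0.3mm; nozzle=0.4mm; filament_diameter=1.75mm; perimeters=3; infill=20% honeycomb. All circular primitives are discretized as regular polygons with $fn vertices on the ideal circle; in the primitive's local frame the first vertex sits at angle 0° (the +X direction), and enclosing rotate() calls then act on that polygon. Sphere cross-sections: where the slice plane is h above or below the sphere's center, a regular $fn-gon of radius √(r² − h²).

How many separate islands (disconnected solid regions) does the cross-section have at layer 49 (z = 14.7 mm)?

1

At z = 14.7 mm: the cube is absent (z outside [0, 8.5]); the r=8 sphere at (3, 12) contributes a regular 24-gon of circumradius √(8²−0.7²) = 7.969; the cube at (9, 6) is not intersected at this z (z outside [8, 11.5]); Combining (union): only the r=8 sphere at (3, 12) is present, so the union is just that shape — 1 connected region; the cube at (14.5, 4) (footprint 19.5×19.5) is included at this height; Subtracting the remaining from the first: starting from that combined region, the 19.5×19.5 cube at (14.5, 4) misses the remaining region (no effect) — 1 connected region; (whole slice rotated 60° about Z — lengths, areas and connectivity unchanged). Overall, the cross-section is a single solid region. Island count = 1.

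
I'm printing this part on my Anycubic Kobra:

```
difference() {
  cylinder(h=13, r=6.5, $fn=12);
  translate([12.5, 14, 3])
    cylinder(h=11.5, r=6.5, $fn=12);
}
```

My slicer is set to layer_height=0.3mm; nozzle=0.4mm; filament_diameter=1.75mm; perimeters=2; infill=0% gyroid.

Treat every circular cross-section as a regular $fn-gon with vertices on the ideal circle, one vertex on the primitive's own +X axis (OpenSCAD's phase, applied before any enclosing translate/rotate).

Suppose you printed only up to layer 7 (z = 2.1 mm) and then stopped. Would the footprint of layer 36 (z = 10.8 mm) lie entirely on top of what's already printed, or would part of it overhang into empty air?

Compare the two slices. At z = 2.1: the cylinder: section is a regular 12-gon, circumradius r=6.5 (area = (12/2)·6.500²·sin(360°/12) = 126.75 mm²); the cylinder at (12.5, 14) is absent (z outside [3, 14.5]); Taking the first minus the rest: none of the subtracted shapes is present at this height, so the r=6.5 cylinder is unchanged — area = 126.75 mm². At z = 10.8: the cylinder: section is a regular 12-gon, circumradius r=6.5 (area = (12/2)·6.500²·sin(360°/12) = 126.75 mm²); the r=6.5 cylinder at (12.5, 14) contributes a regular 12-gon of circumradius 6.5 (area = (12/2)·6.500²·sin(360°/12) = 126.75 mm²); After the difference (first − rest): starting from the r=6.5 cylinder (126.75 mm²), the r=6.5 cylinder at (12.5, 14) misses the remaining region (no effect) — area = 126.75 mm². Checking containment: the cross-section at z = 10.8 is a subset of the cross-section at z = 2.1.

entirely on top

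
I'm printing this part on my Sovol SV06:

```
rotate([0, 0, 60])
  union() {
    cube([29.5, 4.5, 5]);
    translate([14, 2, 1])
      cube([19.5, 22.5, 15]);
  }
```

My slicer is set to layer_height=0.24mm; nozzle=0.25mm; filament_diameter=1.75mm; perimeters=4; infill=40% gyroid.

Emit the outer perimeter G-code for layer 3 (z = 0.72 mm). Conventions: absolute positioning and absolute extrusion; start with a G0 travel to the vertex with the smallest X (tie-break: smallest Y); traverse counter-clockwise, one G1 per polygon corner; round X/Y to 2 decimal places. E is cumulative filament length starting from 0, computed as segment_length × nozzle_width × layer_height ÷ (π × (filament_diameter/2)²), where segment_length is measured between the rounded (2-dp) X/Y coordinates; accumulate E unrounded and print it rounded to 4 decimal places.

G0 X-3.90 Y2.25 Z0.72
G1 X0.00 Y0.00 E0.1123
G1 X14.75 Y25.55 E0.8482
G1 X10.85 Y27.80 E0.9606
G1 X-3.90 Y2.25 E1.6965

At z = 0.72 mm: the cube is present — its section is the full 29.5×4.5 rectangle; the cube at (14, 2) does not reach this height (z outside [1, 16]); Taking the union: only the 29.5×4.5 cube is present, so the union is just that shape — 1 connected region; (whole slice rotated 60° about Z — lengths, areas and connectivity unchanged). The outline is a single polygon with 4 vertices. Extrusion per mm of travel: 0.25 × 0.24 / (π × 0.875²) = 0.024945. Accumulating E over each segment gives final E = 1.6965.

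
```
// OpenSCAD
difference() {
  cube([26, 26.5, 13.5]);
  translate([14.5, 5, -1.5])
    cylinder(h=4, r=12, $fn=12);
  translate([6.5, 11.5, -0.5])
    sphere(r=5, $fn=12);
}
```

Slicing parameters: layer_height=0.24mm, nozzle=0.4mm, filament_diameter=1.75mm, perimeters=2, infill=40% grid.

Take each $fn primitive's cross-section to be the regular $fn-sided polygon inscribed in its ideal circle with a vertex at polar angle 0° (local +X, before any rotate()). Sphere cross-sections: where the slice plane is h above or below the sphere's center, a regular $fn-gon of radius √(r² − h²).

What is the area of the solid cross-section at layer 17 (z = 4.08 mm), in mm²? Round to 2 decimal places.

676.93 mm²

At z = 4.08 mm: the cube (footprint 26×26.5) is included at this height (area 689.00 mm²); the cylinder at (14.5, 5) is not intersected at this z (z outside [-1.5, 2.5]); the r=5 sphere at (6.5, 11.5) contributes a regular 12-gon of circumradius √(5²−4.58²) = 2.006 (area = (12/2)·2.006²·sin(360°/12) = 12.07 mm²); After the difference (first − rest): starting from the 26×26.5 cube (689.00 mm²), the r=5 sphere at (6.5, 11.5) lies wholly inside it (removes its full 12.07 mm² and its 12.46 mm outline becomes a hole wall) — area = 676.93 mm². Overall, the cross-section is one region with 1 hole. Net area = 676.93 mm².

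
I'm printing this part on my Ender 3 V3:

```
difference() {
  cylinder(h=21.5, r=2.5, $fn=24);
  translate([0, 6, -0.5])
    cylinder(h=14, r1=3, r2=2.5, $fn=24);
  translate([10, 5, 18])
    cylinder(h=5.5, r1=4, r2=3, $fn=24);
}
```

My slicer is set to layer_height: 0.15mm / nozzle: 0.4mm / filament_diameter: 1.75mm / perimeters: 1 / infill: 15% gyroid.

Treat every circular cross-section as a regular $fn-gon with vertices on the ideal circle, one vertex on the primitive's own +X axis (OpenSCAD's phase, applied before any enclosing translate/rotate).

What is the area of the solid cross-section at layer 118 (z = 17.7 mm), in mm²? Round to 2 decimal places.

19.41 mm²

At z = 17.7 mm: the r=2.5 cylinder gives a regular 24-gon of circumradius 2.5 (constant along its height) (area = (24/2)·2.500²·sin(360°/24) = 19.41 mm²); the cone at (0, 6) is not intersected at this z (z outside [-0.5, 13.5]); the cone at (10, 5) is not intersected at this z (z outside [18, 23.5]); Taking the first minus the rest: none of the subtracted shapes is present at this height, so the r=2.5 cylinder is unchanged — area = 19.41 mm². Overall, the cross-section is a single solid region. Net area = 19.41 mm².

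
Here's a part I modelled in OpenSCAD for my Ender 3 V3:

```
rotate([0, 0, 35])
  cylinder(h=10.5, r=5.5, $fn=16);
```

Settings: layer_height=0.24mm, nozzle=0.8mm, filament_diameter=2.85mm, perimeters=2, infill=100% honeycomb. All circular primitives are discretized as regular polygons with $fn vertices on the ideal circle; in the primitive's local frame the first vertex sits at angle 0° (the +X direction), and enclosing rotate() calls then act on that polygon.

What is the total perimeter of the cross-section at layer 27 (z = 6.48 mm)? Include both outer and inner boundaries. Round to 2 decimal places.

At z = 6.48 mm: the cylinder: section is a regular 16-gon, circumradius r=5.5 (perimeter = 2·16·5.500·sin(180°/16) = 34.34 mm); (rotated 35° about Z; rotation is an isometry so areas/perimeters/island counts are preserved). Overall, the cross-section is a single solid region. Total boundary length (outer) = 34.34 mm.

34.34 mm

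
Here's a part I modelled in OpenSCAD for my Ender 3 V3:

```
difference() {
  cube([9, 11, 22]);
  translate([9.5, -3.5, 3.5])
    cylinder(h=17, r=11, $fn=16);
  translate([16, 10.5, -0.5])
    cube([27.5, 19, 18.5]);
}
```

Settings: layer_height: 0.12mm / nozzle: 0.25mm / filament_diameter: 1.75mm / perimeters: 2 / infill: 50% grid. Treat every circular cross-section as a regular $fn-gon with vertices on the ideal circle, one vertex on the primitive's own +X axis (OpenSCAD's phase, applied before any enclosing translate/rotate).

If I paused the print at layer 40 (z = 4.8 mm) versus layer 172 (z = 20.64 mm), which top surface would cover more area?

Layer 40 (z = 4.8): the 9×11 cube contributes its full rectangle (area 99.00 mm²); the cylinder at (9.5, -3.5): section is a regular 16-gon, circumradius r=11 (area = (16/2)·11.000²·sin(360°/16) = 370.44 mm²); the cube at (16, 10.5) is present — its section is the full 27.5×19 rectangle (area 522.50 mm²); Taking the first minus the rest: starting from the 9×11 cube (99.00 mm²), the r=11 cylinder at (9.5, -3.5) partially overlaps it — only the 50.75 mm² overlap (of its 370.44 mm²) is removed, clipping the outline; the 27.5×19 cube at (16, 10.5) misses the remaining region (no effect) — area = 48.25 mm². So its area = 48.25 mm². Layer 172 (z = 20.64): the cube is present — its section is the full 9×11 rectangle (area 99.00 mm²); the cylinder at (9.5, -3.5) is absent (z outside [3.5, 20.5]); the cube at (16, 10.5) is not intersected at this z (z outside [-0.5, 18]); Taking the first minus the rest: none of the subtracted shapes is present at this height, so the 9×11 cube is unchanged — area = 99.00 mm². So its area = 99.00 mm². Layer 172 is larger (99.00 vs 48.25 mm²).

layer 172 (z = 20.64 mm)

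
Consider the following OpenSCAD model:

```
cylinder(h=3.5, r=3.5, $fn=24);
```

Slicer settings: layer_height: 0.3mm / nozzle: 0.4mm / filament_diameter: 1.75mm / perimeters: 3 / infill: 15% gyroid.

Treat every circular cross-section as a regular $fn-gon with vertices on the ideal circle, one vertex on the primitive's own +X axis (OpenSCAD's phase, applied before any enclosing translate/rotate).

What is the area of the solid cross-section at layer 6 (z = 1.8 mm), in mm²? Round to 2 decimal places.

At z = 1.8 mm: the r=3.5 cylinder gives a regular 24-gon of circumradius 3.5 (constant along its height) (area = (24/2)·3.500²·sin(360°/24) = 38.05 mm²). Overall, the cross-section is a single solid region. Net area = 38.05 mm².

38.05 mm²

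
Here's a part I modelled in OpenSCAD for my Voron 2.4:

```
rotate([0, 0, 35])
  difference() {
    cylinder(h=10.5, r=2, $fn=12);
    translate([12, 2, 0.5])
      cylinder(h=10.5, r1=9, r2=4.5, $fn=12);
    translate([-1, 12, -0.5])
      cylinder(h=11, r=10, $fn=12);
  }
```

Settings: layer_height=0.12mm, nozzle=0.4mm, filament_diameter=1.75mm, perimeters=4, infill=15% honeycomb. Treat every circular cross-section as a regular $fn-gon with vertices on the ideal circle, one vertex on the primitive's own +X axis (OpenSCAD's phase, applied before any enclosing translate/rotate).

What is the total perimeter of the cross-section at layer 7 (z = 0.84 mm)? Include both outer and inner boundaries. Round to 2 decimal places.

At z = 0.84 mm: the cylinder: section is a regular 12-gon, circumradius r=2 (perimeter = 2·12·2.000·sin(180°/12) = 12.42 mm); the cone at (12, 2) contributes a regular 12-gon of circumradius 8.854 (interpolated between r1=9 and r2=4.5 at t=0.032) (perimeter = 2·12·8.854·sin(180°/12) = 55.00 mm); the cylinder at (-1, 12): section is a regular 12-gon, circumradius r=10 (perimeter = 2·12·10.000·sin(180°/12) = 62.12 mm); Subtracting the remaining from the first: starting from the r=2 cylinder, the cone at (12, 2) misses the remaining region (no effect); the r=10 cylinder at (-1, 12) misses the remaining region (no effect) — boundary = 12.42 mm; (rotated 35° about Z; rotation is an isometry so areas/perimeters/island counts are preserved). Overall, the cross-section is a single solid region. Total boundary length (outer) = 12.42 mm.

12.42 mm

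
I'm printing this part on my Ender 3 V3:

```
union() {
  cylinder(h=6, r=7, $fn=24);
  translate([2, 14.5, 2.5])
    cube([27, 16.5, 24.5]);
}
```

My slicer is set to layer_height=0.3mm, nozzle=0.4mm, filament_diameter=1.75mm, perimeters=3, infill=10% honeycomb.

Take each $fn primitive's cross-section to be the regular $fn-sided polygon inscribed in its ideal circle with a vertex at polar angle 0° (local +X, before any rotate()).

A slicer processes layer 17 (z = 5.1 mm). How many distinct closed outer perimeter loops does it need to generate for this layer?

At z = 5.1 mm: the r=7 cylinder gives a regular 24-gon of circumradius 7 (constant along its height); the cube at (2, 14.5) is present — its section is the full 27×16.5 rectangle; Combining (union): the 2 present regions are separate (no shared area or edge), so areas and boundary lengths simply add and each stays a separate island — 2 connected regions. The result has 2 disconnected regions.

2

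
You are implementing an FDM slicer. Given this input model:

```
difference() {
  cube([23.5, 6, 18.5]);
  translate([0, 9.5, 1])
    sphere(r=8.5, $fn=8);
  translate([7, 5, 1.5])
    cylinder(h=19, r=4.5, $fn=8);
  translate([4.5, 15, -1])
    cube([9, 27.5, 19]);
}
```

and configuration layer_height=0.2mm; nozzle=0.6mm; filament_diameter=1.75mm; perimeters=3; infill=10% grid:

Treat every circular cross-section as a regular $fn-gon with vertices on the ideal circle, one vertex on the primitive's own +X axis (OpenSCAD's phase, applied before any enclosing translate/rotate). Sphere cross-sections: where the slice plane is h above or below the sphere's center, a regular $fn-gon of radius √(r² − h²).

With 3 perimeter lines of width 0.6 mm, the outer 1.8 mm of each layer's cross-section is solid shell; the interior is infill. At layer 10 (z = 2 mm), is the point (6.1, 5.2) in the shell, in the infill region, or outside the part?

outside

At z = 2 mm: the cube (footprint 23.5×6) is included at this height; the r=8.5 sphere at (0, 9.5) slices to a regular 8-gon of circumradius 8.441 (√(r²−h²) with h=1 from center); the r=4.5 cylinder at (7, 5) gives a regular 8-gon of circumradius 4.5 (constant along its height); the cube at (4.5, 15) is present — its section is the full 9×27.5 rectangle; Subtracting the remaining from the first: starting from the 23.5×6 cube, the r=8.5 sphere at (0, 9.5) partially overlaps it — only the 23.38 mm² overlap (of its 201.53 mm²) is removed, clipping the outline; the r=4.5 cylinder at (7, 5) partially overlaps it — only the 26.61 mm² overlap (of its 57.28 mm²) is removed, clipping the outline; the 9×27.5 cube at (4.5, 15) misses the remaining region (no effect) — 1 connected region. Overall, the cross-section is a single solid region. The nearest boundary edge runs (0.00, 1.06)→(3.53, 2.52); distance from the point to it = 3.72 mm. The point is not inside any of the regions above, so it lies outside the cross-section (3.72 mm from the nearest boundary).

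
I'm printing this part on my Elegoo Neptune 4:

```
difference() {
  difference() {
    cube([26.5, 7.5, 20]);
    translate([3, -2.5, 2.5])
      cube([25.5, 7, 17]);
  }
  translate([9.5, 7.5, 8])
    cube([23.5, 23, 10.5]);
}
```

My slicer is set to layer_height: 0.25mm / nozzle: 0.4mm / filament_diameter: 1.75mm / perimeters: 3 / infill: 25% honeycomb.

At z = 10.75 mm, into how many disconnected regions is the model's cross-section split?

At z = 10.75 mm: the 26.5×7.5 cube contributes its full rectangle; the cube at (3, -2.5) (footprint 25.5×7) is included at this height; Subtracting the remaining from the first: starting from the 26.5×7.5 cube, the 25.5×7 cube at (3, -2.5) partially overlaps it — only the 105.75 mm² overlap (of its 178.50 mm²) is removed, clipping the outline — 1 connected region; the 23.5×23 cube at (9.5, 7.5) contributes its full rectangle; After the difference (first − rest): starting from the result so far, the 23.5×23 cube at (9.5, 7.5) misses the remaining region (no effect) — 1 connected region. The result has 1 disconnected region.

1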